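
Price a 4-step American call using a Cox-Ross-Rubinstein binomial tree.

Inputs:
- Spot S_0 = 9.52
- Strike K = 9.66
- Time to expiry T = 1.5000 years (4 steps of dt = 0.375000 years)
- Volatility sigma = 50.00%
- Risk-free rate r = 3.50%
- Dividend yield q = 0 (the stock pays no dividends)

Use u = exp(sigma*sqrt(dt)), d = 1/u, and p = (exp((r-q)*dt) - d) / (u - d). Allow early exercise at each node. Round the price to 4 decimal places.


Answer: Price = V(0,0) = 2.3172

Derivation:
dt = T/N = 0.375000
u = exp(sigma*sqrt(dt)) = 1.358235; d = 1/u = 0.736250
p = (exp((r-q)*dt) - d) / (u - d) = 0.445287
Discount per step: exp(-r*dt) = 0.986961
Stock lattice S(k, i) with i counting down-moves:
  k=0: S(0,0) = 9.5200
  k=1: S(1,0) = 12.9304; S(1,1) = 7.0091
  k=2: S(2,0) = 17.5625; S(2,1) = 9.5200; S(2,2) = 5.1604
  k=3: S(3,0) = 23.8540; S(3,1) = 12.9304; S(3,2) = 7.0091; S(3,3) = 3.7994
  k=4: S(4,0) = 32.3994; S(4,1) = 17.5625; S(4,2) = 9.5200; S(4,3) = 5.1604; S(4,4) = 2.7973
Terminal payoffs V(N, i) = max(S_T - K, 0):
  V(4,0) = 22.739394; V(4,1) = 7.902523; V(4,2) = 0.000000; V(4,3) = 0.000000; V(4,4) = 0.000000
Backward induction: V(k, i) = exp(-r*dt) * [p * V(k+1, i) + (1-p) * V(k+1, i+1)]; then take max(V_cont, immediate exercise) for American.
  V(3,0) = exp(-r*dt) * [p*22.739394 + (1-p)*7.902523] = 14.319997; exercise = 14.194038; V(3,0) = max -> 14.319997
  V(3,1) = exp(-r*dt) * [p*7.902523 + (1-p)*0.000000] = 3.473006; exercise = 3.270399; V(3,1) = max -> 3.473006
  V(3,2) = exp(-r*dt) * [p*0.000000 + (1-p)*0.000000] = 0.000000; exercise = 0.000000; V(3,2) = max -> 0.000000
  V(3,3) = exp(-r*dt) * [p*0.000000 + (1-p)*0.000000] = 0.000000; exercise = 0.000000; V(3,3) = max -> 0.000000
  V(2,0) = exp(-r*dt) * [p*14.319997 + (1-p)*3.473006] = 8.194762; exercise = 7.902523; V(2,0) = max -> 8.194762
  V(2,1) = exp(-r*dt) * [p*3.473006 + (1-p)*0.000000] = 1.526318; exercise = 0.000000; V(2,1) = max -> 1.526318
  V(2,2) = exp(-r*dt) * [p*0.000000 + (1-p)*0.000000] = 0.000000; exercise = 0.000000; V(2,2) = max -> 0.000000
  V(1,0) = exp(-r*dt) * [p*8.194762 + (1-p)*1.526318] = 4.437068; exercise = 3.270399; V(1,0) = max -> 4.437068
  V(1,1) = exp(-r*dt) * [p*1.526318 + (1-p)*0.000000] = 0.670787; exercise = 0.000000; V(1,1) = max -> 0.670787
  V(0,0) = exp(-r*dt) * [p*4.437068 + (1-p)*0.670787] = 2.317248; exercise = 0.000000; V(0,0) = max -> 2.317248


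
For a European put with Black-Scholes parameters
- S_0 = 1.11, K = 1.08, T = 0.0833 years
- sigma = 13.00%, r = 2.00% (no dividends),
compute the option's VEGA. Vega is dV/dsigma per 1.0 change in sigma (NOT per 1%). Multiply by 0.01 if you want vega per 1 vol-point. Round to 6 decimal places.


Answer: Vega = 0.093296

Derivation:
d1 = 0.7934075681; d2 = 0.7558873069
phi(d1) = 0.2912170779; exp(-qT) = 1.0000000000; exp(-rT) = 0.9983353870
Vega = S * exp(-qT) * phi(d1) * sqrt(T) = 1.1100 * 1.0000000000 * 0.2912170779 * 0.2886173938 = 0.093296


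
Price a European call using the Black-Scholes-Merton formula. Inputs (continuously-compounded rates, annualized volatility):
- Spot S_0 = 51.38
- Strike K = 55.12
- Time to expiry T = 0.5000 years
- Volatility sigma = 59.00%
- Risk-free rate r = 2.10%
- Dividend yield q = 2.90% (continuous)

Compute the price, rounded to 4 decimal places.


Answer: Price = 6.8735

Derivation:
d1 = (ln(S/K) + (r - q + 0.5*sigma^2) * T) / (sigma * sqrt(T)) = 0.03058864
d2 = d1 - sigma * sqrt(T) = -0.38660436
exp(-rT) = 0.98955493; exp(-qT) = 0.98560462
C = S_0 * exp(-qT) * N(d1) - K * exp(-rT) * N(d2)
N(d1) = 0.51220120; N(d2) = 0.34952456
C = 51.3800 * 0.98560462 * 0.51220120 - 55.1200 * 0.98955493 * 0.34952456 = 6.8735


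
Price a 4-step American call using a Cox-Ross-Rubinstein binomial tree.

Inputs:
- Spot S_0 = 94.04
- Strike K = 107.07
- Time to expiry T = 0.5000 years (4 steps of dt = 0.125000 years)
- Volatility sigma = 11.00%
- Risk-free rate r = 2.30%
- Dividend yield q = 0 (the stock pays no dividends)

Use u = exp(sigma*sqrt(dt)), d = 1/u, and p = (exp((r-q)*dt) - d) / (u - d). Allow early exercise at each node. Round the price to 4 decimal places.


Answer: Price = V(0,0) = 0.2138

Derivation:
dt = T/N = 0.125000
u = exp(sigma*sqrt(dt)) = 1.039657; d = 1/u = 0.961856
p = (exp((r-q)*dt) - d) / (u - d) = 0.527285
Discount per step: exp(-r*dt) = 0.997129
Stock lattice S(k, i) with i counting down-moves:
  k=0: S(0,0) = 94.0400
  k=1: S(1,0) = 97.7693; S(1,1) = 90.4529
  k=2: S(2,0) = 101.6466; S(2,1) = 94.0400; S(2,2) = 87.0026
  k=3: S(3,0) = 105.6776; S(3,1) = 97.7693; S(3,2) = 90.4529; S(3,3) = 83.6840
  k=4: S(4,0) = 109.8684; S(4,1) = 101.6466; S(4,2) = 94.0400; S(4,3) = 87.0026; S(4,4) = 80.4919
Terminal payoffs V(N, i) = max(S_T - K, 0):
  V(4,0) = 2.798447; V(4,1) = 0.000000; V(4,2) = 0.000000; V(4,3) = 0.000000; V(4,4) = 0.000000
Backward induction: V(k, i) = exp(-r*dt) * [p * V(k+1, i) + (1-p) * V(k+1, i+1)]; then take max(V_cont, immediate exercise) for American.
  V(3,0) = exp(-r*dt) * [p*2.798447 + (1-p)*0.000000] = 1.471342; exercise = 0.000000; V(3,0) = max -> 1.471342
  V(3,1) = exp(-r*dt) * [p*0.000000 + (1-p)*0.000000] = 0.000000; exercise = 0.000000; V(3,1) = max -> 0.000000
  V(3,2) = exp(-r*dt) * [p*0.000000 + (1-p)*0.000000] = 0.000000; exercise = 0.000000; V(3,2) = max -> 0.000000
  V(3,3) = exp(-r*dt) * [p*0.000000 + (1-p)*0.000000] = 0.000000; exercise = 0.000000; V(3,3) = max -> 0.000000
  V(2,0) = exp(-r*dt) * [p*1.471342 + (1-p)*0.000000] = 0.773589; exercise = 0.000000; V(2,0) = max -> 0.773589
  V(2,1) = exp(-r*dt) * [p*0.000000 + (1-p)*0.000000] = 0.000000; exercise = 0.000000; V(2,1) = max -> 0.000000
  V(2,2) = exp(-r*dt) * [p*0.000000 + (1-p)*0.000000] = 0.000000; exercise = 0.000000; V(2,2) = max -> 0.000000
  V(1,0) = exp(-r*dt) * [p*0.773589 + (1-p)*0.000000] = 0.406731; exercise = 0.000000; V(1,0) = max -> 0.406731
  V(1,1) = exp(-r*dt) * [p*0.000000 + (1-p)*0.000000] = 0.000000; exercise = 0.000000; V(1,1) = max -> 0.000000
  V(0,0) = exp(-r*dt) * [p*0.406731 + (1-p)*0.000000] = 0.213847; exercise = 0.000000; V(0,0) = max -> 0.213847


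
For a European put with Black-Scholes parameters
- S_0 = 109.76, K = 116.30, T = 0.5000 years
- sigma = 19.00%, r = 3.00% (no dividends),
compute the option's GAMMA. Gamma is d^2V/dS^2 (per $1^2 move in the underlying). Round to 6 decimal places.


Answer: Gamma = 0.026208

Derivation:
d1 = -0.2519674200; d2 = -0.3863177084
phi(d1) = 0.3864772309; exp(-qT) = 1.0000000000; exp(-rT) = 0.9851119396
Gamma = exp(-qT) * phi(d1) / (S * sigma * sqrt(T)) = 1.0000000000 * 0.3864772309 / (109.7600 * 0.1900 * 0.7071067812) = 0.026208


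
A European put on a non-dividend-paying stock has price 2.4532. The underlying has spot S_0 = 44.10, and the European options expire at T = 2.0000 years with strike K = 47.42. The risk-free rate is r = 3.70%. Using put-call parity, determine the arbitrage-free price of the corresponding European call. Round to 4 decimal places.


Put-call parity: C - P = S_0 * exp(-qT) - K * exp(-rT).
S_0 * exp(-qT) = 44.1000 * 1.00000000 = 44.10000000
K * exp(-rT) = 47.4200 * 0.92867169 = 44.03761172
C = P + S*exp(-qT) - K*exp(-rT)
C = 2.4532 + 44.10000000 - 44.03761172 = 2.5156

Answer: Call price = 2.5156


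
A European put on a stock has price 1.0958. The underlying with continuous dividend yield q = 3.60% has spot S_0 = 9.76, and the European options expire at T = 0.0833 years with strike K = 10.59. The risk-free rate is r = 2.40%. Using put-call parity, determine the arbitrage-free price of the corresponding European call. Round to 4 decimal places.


Put-call parity: C - P = S_0 * exp(-qT) - K * exp(-rT).
S_0 * exp(-qT) = 9.7600 * 0.99700569 = 9.73077555
K * exp(-rT) = 10.5900 * 0.99800280 = 10.56884962
C = P + S*exp(-qT) - K*exp(-rT)
C = 1.0958 + 9.73077555 - 10.56884962 = 0.2577

Answer: Call price = 0.2577


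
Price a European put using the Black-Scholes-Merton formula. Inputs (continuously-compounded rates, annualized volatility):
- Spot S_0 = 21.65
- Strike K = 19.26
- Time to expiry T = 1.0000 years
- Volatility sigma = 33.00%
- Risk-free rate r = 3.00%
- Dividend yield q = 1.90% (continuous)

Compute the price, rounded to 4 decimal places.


Answer: Price = 1.5331

Derivation:
d1 = (ln(S/K) + (r - q + 0.5*sigma^2) * T) / (sigma * sqrt(T)) = 0.55280318
d2 = d1 - sigma * sqrt(T) = 0.22280318
exp(-rT) = 0.97044553; exp(-qT) = 0.98117936
P = K * exp(-rT) * N(-d2) - S_0 * exp(-qT) * N(-d1)
N(-d1) = 0.29019910; N(-d2) = 0.41184435
P = 19.2600 * 0.97044553 * 0.41184435 - 21.6500 * 0.98117936 * 0.29019910 = 1.5331


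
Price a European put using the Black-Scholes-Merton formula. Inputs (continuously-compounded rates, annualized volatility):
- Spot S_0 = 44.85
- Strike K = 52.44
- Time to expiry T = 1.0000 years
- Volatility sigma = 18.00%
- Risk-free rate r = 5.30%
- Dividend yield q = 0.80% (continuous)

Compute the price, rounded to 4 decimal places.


d1 = (ln(S/K) + (r - q + 0.5*sigma^2) * T) / (sigma * sqrt(T)) = -0.52858928
d2 = d1 - sigma * sqrt(T) = -0.70858928
exp(-rT) = 0.94838001; exp(-qT) = 0.99203191
P = K * exp(-rT) * N(-d2) - S_0 * exp(-qT) * N(-d1)
N(-d1) = 0.70145480; N(-d2) = 0.76071030
P = 52.4400 * 0.94838001 * 0.76071030 - 44.8500 * 0.99203191 * 0.70145480 = 6.6229

Answer: Price = 6.6229


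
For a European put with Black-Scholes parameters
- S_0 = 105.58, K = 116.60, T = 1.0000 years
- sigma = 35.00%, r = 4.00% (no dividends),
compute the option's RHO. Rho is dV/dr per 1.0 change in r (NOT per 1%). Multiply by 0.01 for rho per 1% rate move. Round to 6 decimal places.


d1 = 0.0056276728; d2 = -0.3443723272
phi(d1) = 0.3989359631; exp(-qT) = 1.0000000000; exp(-rT) = 0.9607894392
N(-d2) = 0.6347168514
Rho = -K*T*exp(-rT)*N(-d2) = -116.6000 * 1.0000 * 0.9607894392 * 0.6347168514 = -71.106090

Answer: Rho = -71.106090


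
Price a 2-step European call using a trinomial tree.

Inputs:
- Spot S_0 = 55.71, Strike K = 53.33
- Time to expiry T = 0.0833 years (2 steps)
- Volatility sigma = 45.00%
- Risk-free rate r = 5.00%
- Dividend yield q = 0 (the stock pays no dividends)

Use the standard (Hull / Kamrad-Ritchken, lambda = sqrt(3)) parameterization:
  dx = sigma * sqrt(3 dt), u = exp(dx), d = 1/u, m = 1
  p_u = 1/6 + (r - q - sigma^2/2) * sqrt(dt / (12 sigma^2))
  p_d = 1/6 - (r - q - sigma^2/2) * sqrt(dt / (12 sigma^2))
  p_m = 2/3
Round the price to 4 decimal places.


Answer: Price = V(0,0) = 4.3227

Derivation:
dt = T/N = 0.041650; dx = sigma*sqrt(3*dt) = 0.159067
u = exp(dx) = 1.172417; d = 1/u = 0.852939
p_u = 0.159957, p_m = 0.666667, p_d = 0.173376
Discount per step: exp(-r*dt) = 0.997920
Stock lattice S(k, j) with j the centered position index:
  k=0: S(0,+0) = 55.7100
  k=1: S(1,-1) = 47.5172; S(1,+0) = 55.7100; S(1,+1) = 65.3153
  k=2: S(2,-2) = 40.5293; S(2,-1) = 47.5172; S(2,+0) = 55.7100; S(2,+1) = 65.3153; S(2,+2) = 76.5768
Terminal payoffs V(N, j) = max(S_T - K, 0):
  V(2,-2) = 0.000000; V(2,-1) = 0.000000; V(2,+0) = 2.380000; V(2,+1) = 11.985336; V(2,+2) = 23.246793
Backward induction: V(k, j) = exp(-r*dt) * [p_u * V(k+1, j+1) + p_m * V(k+1, j) + p_d * V(k+1, j-1)]
  V(1,-1) = exp(-r*dt) * [p_u*2.380000 + p_m*0.000000 + p_d*0.000000] = 0.379906
  V(1,+0) = exp(-r*dt) * [p_u*11.985336 + p_m*2.380000 + p_d*0.000000] = 3.496517
  V(1,+1) = exp(-r*dt) * [p_u*23.246793 + p_m*11.985336 + p_d*2.380000] = 12.096132
  V(0,+0) = exp(-r*dt) * [p_u*12.096132 + p_m*3.496517 + p_d*0.379906] = 4.322728


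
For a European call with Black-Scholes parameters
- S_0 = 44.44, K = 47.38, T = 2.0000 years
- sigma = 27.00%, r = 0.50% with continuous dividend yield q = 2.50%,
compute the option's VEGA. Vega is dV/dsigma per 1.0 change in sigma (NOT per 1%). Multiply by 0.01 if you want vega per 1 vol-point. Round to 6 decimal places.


d1 = -0.0816059731; d2 = -0.4634436349
phi(d1) = 0.3976161045; exp(-qT) = 0.9512294245; exp(-rT) = 0.9900498337
Vega = S * exp(-qT) * phi(d1) * sqrt(T) = 44.4400 * 0.9512294245 * 0.3976161045 * 1.4142135624 = 23.770499

Answer: Vega = 23.770499


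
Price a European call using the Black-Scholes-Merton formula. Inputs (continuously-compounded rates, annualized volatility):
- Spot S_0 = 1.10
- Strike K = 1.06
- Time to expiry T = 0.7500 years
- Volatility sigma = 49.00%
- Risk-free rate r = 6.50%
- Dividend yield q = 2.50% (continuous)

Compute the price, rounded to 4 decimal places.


Answer: Price = 0.2127

Derivation:
d1 = (ln(S/K) + (r - q + 0.5*sigma^2) * T) / (sigma * sqrt(T)) = 0.37016111
d2 = d1 - sigma * sqrt(T) = -0.05419134
exp(-rT) = 0.95241920; exp(-qT) = 0.98142469
C = S_0 * exp(-qT) * N(d1) - K * exp(-rT) * N(d2)
N(d1) = 0.64436877; N(d2) = 0.47839136
C = 1.1000 * 0.98142469 * 0.64436877 - 1.0600 * 0.95241920 * 0.47839136 = 0.2127


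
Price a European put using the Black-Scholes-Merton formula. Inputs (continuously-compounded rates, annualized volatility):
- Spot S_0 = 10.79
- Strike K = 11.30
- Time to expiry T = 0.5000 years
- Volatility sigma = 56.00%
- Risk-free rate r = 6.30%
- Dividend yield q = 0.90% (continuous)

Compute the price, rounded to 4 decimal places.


Answer: Price = 1.8082

Derivation:
d1 = (ln(S/K) + (r - q + 0.5*sigma^2) * T) / (sigma * sqrt(T)) = 0.14954564
d2 = d1 - sigma * sqrt(T) = -0.24643415
exp(-rT) = 0.96899096; exp(-qT) = 0.99551011
P = K * exp(-rT) * N(-d2) - S_0 * exp(-qT) * N(-d1)
N(-d1) = 0.44056155; N(-d2) = 0.59732691
P = 11.3000 * 0.96899096 * 0.59732691 - 10.7900 * 0.99551011 * 0.44056155 = 1.8082


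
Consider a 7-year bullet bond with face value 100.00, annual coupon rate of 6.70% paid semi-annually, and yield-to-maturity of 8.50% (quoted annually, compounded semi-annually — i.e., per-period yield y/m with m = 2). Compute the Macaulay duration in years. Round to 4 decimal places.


Answer: Macaulay duration = 5.6228 years

Derivation:
Coupon per period c = face * coupon_rate / m = 3.350000
Periods per year m = 2; per-period yield y/m = 0.042500
Number of cashflows N = 14
Cashflows (t years, CF_t, discount factor 1/(1+y/m)^(m*t), PV):
  t = 0.5000: CF_t = 3.350000, DF = 0.959233, PV = 3.213429
  t = 1.0000: CF_t = 3.350000, DF = 0.920127, PV = 3.082426
  t = 1.5000: CF_t = 3.350000, DF = 0.882616, PV = 2.956764
  t = 2.0000: CF_t = 3.350000, DF = 0.846634, PV = 2.836224
  t = 2.5000: CF_t = 3.350000, DF = 0.812119, PV = 2.720599
  t = 3.0000: CF_t = 3.350000, DF = 0.779011, PV = 2.609687
  t = 3.5000: CF_t = 3.350000, DF = 0.747253, PV = 2.503297
  t = 4.0000: CF_t = 3.350000, DF = 0.716789, PV = 2.401244
  t = 4.5000: CF_t = 3.350000, DF = 0.687568, PV = 2.303352
  t = 5.0000: CF_t = 3.350000, DF = 0.659537, PV = 2.209450
  t = 5.5000: CF_t = 3.350000, DF = 0.632650, PV = 2.119376
  t = 6.0000: CF_t = 3.350000, DF = 0.606858, PV = 2.032975
  t = 6.5000: CF_t = 3.350000, DF = 0.582118, PV = 1.950096
  t = 7.0000: CF_t = 103.350000, DF = 0.558387, PV = 57.709271
Price P = sum_t PV_t = 90.648190
Macaulay numerator sum_t t * PV_t:
  t * PV_t at t = 0.5000: 1.606715
  t * PV_t at t = 1.0000: 3.082426
  t * PV_t at t = 1.5000: 4.435146
  t * PV_t at t = 2.0000: 5.672448
  t * PV_t at t = 2.5000: 6.801497
  t * PV_t at t = 3.0000: 7.829061
  t * PV_t at t = 3.5000: 8.761539
  t * PV_t at t = 4.0000: 9.604976
  t * PV_t at t = 4.5000: 10.365082
  t * PV_t at t = 5.0000: 11.047250
  t * PV_t at t = 5.5000: 11.656571
  t * PV_t at t = 6.0000: 12.197850
  t * PV_t at t = 6.5000: 12.675624
  t * PV_t at t = 7.0000: 403.964899
Macaulay duration D = (sum_t t * PV_t) / P = 509.701083 / 90.648190 = 5.622849


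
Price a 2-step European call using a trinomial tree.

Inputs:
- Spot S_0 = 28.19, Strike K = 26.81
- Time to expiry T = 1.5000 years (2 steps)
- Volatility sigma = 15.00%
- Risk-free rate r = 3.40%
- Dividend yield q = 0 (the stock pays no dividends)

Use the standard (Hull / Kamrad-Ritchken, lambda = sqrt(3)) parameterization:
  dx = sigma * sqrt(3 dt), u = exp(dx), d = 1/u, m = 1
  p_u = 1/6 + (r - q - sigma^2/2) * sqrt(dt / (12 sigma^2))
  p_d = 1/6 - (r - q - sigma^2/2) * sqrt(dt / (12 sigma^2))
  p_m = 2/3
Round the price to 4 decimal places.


dt = T/N = 0.750000; dx = sigma*sqrt(3*dt) = 0.225000
u = exp(dx) = 1.252323; d = 1/u = 0.798516
p_u = 0.204583, p_m = 0.666667, p_d = 0.128750
Discount per step: exp(-r*dt) = 0.974822
Stock lattice S(k, j) with j the centered position index:
  k=0: S(0,+0) = 28.1900
  k=1: S(1,-1) = 22.5102; S(1,+0) = 28.1900; S(1,+1) = 35.3030
  k=2: S(2,-2) = 17.9747; S(2,-1) = 22.5102; S(2,+0) = 28.1900; S(2,+1) = 35.3030; S(2,+2) = 44.2107
Terminal payoffs V(N, j) = max(S_T - K, 0):
  V(2,-2) = 0.000000; V(2,-1) = 0.000000; V(2,+0) = 1.380000; V(2,+1) = 8.492977; V(2,+2) = 17.400721
Backward induction: V(k, j) = exp(-r*dt) * [p_u * V(k+1, j+1) + p_m * V(k+1, j) + p_d * V(k+1, j-1)]
  V(1,-1) = exp(-r*dt) * [p_u*1.380000 + p_m*0.000000 + p_d*0.000000] = 0.275217
  V(1,+0) = exp(-r*dt) * [p_u*8.492977 + p_m*1.380000 + p_d*0.000000] = 2.590612
  V(1,+1) = exp(-r*dt) * [p_u*17.400721 + p_m*8.492977 + p_d*1.380000] = 9.162899
  V(0,+0) = exp(-r*dt) * [p_u*9.162899 + p_m*2.590612 + p_d*0.275217] = 3.545512

Answer: Price = V(0,0) = 3.5455


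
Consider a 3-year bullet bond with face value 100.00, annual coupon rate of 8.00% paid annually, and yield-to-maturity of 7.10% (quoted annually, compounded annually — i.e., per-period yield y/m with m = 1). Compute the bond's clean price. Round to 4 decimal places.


Coupon per period c = face * coupon_rate / m = 8.000000
Periods per year m = 1; per-period yield y/m = 0.071000
Number of cashflows N = 3
Cashflows (t years, CF_t, discount factor 1/(1+y/m)^(m*t), PV):
  t = 1.0000: CF_t = 8.000000, DF = 0.933707, PV = 7.469655
  t = 2.0000: CF_t = 8.000000, DF = 0.871808, PV = 6.974467
  t = 3.0000: CF_t = 108.000000, DF = 0.814013, PV = 87.913454
Price P = sum_t PV_t = 102.357576

Answer: Price = 102.3576


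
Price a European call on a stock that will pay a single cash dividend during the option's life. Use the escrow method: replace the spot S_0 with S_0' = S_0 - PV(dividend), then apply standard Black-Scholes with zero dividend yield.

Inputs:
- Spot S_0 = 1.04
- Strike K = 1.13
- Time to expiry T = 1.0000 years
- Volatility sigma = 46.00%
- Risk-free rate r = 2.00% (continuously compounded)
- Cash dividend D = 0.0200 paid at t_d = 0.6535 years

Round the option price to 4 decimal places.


PV(D) = D * exp(-r * t_d) = 0.0200 * 0.98701504 = 0.01974030
S_0' = S_0 - PV(D) = 1.0400 - 0.01974030 = 1.02025970
d1 = (ln(S_0'/K) + (r + sigma^2/2)*T) / (sigma*sqrt(T)) = 0.05139037
d2 = d1 - sigma*sqrt(T) = -0.40860963
exp(-rT) = 0.98019867
N(d1) = 0.52049277; N(d2) = 0.34141308
C = S_0' * N(d1) - K * exp(-rT) * N(d2) = 1.02025970 * 0.52049277 - 1.1300 * 0.98019867 * 0.34141308 = 0.1529

Answer: Price = 0.1529


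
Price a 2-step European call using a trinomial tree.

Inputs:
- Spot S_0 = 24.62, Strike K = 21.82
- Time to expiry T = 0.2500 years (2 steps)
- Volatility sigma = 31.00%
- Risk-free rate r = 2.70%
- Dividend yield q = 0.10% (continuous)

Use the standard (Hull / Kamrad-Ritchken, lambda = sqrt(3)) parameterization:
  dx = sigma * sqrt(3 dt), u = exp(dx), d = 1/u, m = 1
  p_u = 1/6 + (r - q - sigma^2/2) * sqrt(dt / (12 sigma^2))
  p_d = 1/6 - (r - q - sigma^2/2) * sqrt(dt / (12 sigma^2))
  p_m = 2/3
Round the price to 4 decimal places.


Answer: Price = V(0,0) = 3.4256

Derivation:
dt = T/N = 0.125000; dx = sigma*sqrt(3*dt) = 0.189835
u = exp(dx) = 1.209051; d = 1/u = 0.827095
p_u = 0.159407, p_m = 0.666667, p_d = 0.173926
Discount per step: exp(-r*dt) = 0.996631
Stock lattice S(k, j) with j the centered position index:
  k=0: S(0,+0) = 24.6200
  k=1: S(1,-1) = 20.3631; S(1,+0) = 24.6200; S(1,+1) = 29.7668
  k=2: S(2,-2) = 16.8422; S(2,-1) = 20.3631; S(2,+0) = 24.6200; S(2,+1) = 29.7668; S(2,+2) = 35.9896
Terminal payoffs V(N, j) = max(S_T - K, 0):
  V(2,-2) = 0.000000; V(2,-1) = 0.000000; V(2,+0) = 2.800000; V(2,+1) = 7.946827; V(2,+2) = 14.169601
Backward induction: V(k, j) = exp(-r*dt) * [p_u * V(k+1, j+1) + p_m * V(k+1, j) + p_d * V(k+1, j-1)]
  V(1,-1) = exp(-r*dt) * [p_u*2.800000 + p_m*0.000000 + p_d*0.000000] = 0.444836
  V(1,+0) = exp(-r*dt) * [p_u*7.946827 + p_m*2.800000 + p_d*0.000000] = 3.122890
  V(1,+1) = exp(-r*dt) * [p_u*14.169601 + p_m*7.946827 + p_d*2.800000] = 8.016511
  V(0,+0) = exp(-r*dt) * [p_u*8.016511 + p_m*3.122890 + p_d*0.444836] = 3.425603


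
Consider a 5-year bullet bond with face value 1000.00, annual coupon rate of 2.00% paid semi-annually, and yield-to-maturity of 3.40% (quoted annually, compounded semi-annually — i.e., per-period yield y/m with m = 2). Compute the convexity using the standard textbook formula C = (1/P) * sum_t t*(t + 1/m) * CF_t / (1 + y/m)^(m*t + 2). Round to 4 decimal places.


Coupon per period c = face * coupon_rate / m = 10.000000
Periods per year m = 2; per-period yield y/m = 0.017000
Number of cashflows N = 10
Cashflows (t years, CF_t, discount factor 1/(1+y/m)^(m*t), PV):
  t = 0.5000: CF_t = 10.000000, DF = 0.983284, PV = 9.832842
  t = 1.0000: CF_t = 10.000000, DF = 0.966848, PV = 9.668478
  t = 1.5000: CF_t = 10.000000, DF = 0.950686, PV = 9.506861
  t = 2.0000: CF_t = 10.000000, DF = 0.934795, PV = 9.347946
  t = 2.5000: CF_t = 10.000000, DF = 0.919169, PV = 9.191687
  t = 3.0000: CF_t = 10.000000, DF = 0.903804, PV = 9.038040
  t = 3.5000: CF_t = 10.000000, DF = 0.888696, PV = 8.886962
  t = 4.0000: CF_t = 10.000000, DF = 0.873841, PV = 8.738409
  t = 4.5000: CF_t = 10.000000, DF = 0.859234, PV = 8.592339
  t = 5.0000: CF_t = 1010.000000, DF = 0.844871, PV = 853.319843
Price P = sum_t PV_t = 936.123407
Convexity numerator sum_t t*(t + 1/m) * CF_t / (1+y/m)^(m*t + 2):
  t = 0.5000: term = 4.753430
  t = 1.0000: term = 14.021919
  t = 1.5000: term = 27.575062
  t = 2.0000: term = 45.190202
  t = 2.5000: term = 66.652216
  t = 3.0000: term = 91.753296
  t = 3.5000: term = 120.292752
  t = 4.0000: term = 152.076804
  t = 4.5000: term = 186.918392
  t = 5.0000: term = 22688.335340
Convexity = (1/P) * sum = 23397.569412 / 936.123407 = 24.994108

Answer: Convexity = 24.9941


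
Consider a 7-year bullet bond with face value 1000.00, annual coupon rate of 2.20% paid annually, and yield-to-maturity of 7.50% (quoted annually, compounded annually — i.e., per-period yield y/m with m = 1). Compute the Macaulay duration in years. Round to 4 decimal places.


Coupon per period c = face * coupon_rate / m = 22.000000
Periods per year m = 1; per-period yield y/m = 0.075000
Number of cashflows N = 7
Cashflows (t years, CF_t, discount factor 1/(1+y/m)^(m*t), PV):
  t = 1.0000: CF_t = 22.000000, DF = 0.930233, PV = 20.465116
  t = 2.0000: CF_t = 22.000000, DF = 0.865333, PV = 19.037317
  t = 3.0000: CF_t = 22.000000, DF = 0.804961, PV = 17.709133
  t = 4.0000: CF_t = 22.000000, DF = 0.748801, PV = 16.473612
  t = 5.0000: CF_t = 22.000000, DF = 0.696559, PV = 15.324290
  t = 6.0000: CF_t = 22.000000, DF = 0.647962, PV = 14.255153
  t = 7.0000: CF_t = 1022.000000, DF = 0.602755, PV = 616.015509
Price P = sum_t PV_t = 719.280130
Macaulay numerator sum_t t * PV_t:
  t * PV_t at t = 1.0000: 20.465116
  t * PV_t at t = 2.0000: 38.074635
  t * PV_t at t = 3.0000: 53.127398
  t * PV_t at t = 4.0000: 65.894447
  t * PV_t at t = 5.0000: 76.621450
  t * PV_t at t = 6.0000: 85.530920
  t * PV_t at t = 7.0000: 4312.108561
Macaulay duration D = (sum_t t * PV_t) / P = 4651.822526 / 719.280130 = 6.467331

Answer: Macaulay duration = 6.4673 years


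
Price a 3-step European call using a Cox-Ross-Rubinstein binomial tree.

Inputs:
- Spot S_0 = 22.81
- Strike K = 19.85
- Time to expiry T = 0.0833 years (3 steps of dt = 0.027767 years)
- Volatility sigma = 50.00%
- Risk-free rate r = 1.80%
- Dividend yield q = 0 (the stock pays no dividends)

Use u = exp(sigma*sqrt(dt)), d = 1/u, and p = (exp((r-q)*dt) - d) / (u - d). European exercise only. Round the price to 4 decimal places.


Answer: Price = V(0,0) = 3.2788

Derivation:
dt = T/N = 0.027767
u = exp(sigma*sqrt(dt)) = 1.086886; d = 1/u = 0.920060
p = (exp((r-q)*dt) - d) / (u - d) = 0.482180
Discount per step: exp(-r*dt) = 0.999500
Stock lattice S(k, i) with i counting down-moves:
  k=0: S(0,0) = 22.8100
  k=1: S(1,0) = 24.7919; S(1,1) = 20.9866
  k=2: S(2,0) = 26.9459; S(2,1) = 22.8100; S(2,2) = 19.3089
  k=3: S(3,0) = 29.2872; S(3,1) = 24.7919; S(3,2) = 20.9866; S(3,3) = 17.7653
Terminal payoffs V(N, i) = max(S_T - K, 0):
  V(3,0) = 9.437155; V(3,1) = 4.941868; V(3,2) = 1.136563; V(3,3) = 0.000000
Backward induction: V(k, i) = exp(-r*dt) * [p * V(k+1, i) + (1-p) * V(k+1, i+1)].
  V(2,0) = exp(-r*dt) * [p*9.437155 + (1-p)*4.941868] = 7.105851
  V(2,1) = exp(-r*dt) * [p*4.941868 + (1-p)*1.136563] = 2.969919
  V(2,2) = exp(-r*dt) * [p*1.136563 + (1-p)*0.000000] = 0.547754
  V(1,0) = exp(-r*dt) * [p*7.105851 + (1-p)*2.969919] = 4.961700
  V(1,1) = exp(-r*dt) * [p*2.969919 + (1-p)*0.547754] = 1.714815
  V(0,0) = exp(-r*dt) * [p*4.961700 + (1-p)*1.714815] = 3.278757


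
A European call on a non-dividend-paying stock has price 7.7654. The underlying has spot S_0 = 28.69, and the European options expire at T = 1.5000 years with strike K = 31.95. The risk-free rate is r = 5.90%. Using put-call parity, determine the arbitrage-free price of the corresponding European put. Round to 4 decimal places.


Put-call parity: C - P = S_0 * exp(-qT) - K * exp(-rT).
S_0 * exp(-qT) = 28.6900 * 1.00000000 = 28.69000000
K * exp(-rT) = 31.9500 * 0.91530311 = 29.24393439
P = C - S*exp(-qT) + K*exp(-rT)
P = 7.7654 - 28.69000000 + 29.24393439 = 8.3193

Answer: Put price = 8.3193


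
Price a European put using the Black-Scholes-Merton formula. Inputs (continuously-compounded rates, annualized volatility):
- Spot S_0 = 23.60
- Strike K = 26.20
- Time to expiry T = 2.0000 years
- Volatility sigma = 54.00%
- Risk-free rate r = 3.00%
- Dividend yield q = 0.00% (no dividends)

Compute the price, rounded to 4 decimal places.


d1 = (ln(S/K) + (r - q + 0.5*sigma^2) * T) / (sigma * sqrt(T)) = 0.32355020
d2 = d1 - sigma * sqrt(T) = -0.44012513
exp(-rT) = 0.94176453; exp(-qT) = 1.00000000
P = K * exp(-rT) * N(-d2) - S_0 * exp(-qT) * N(-d1)
N(-d1) = 0.37313930; N(-d2) = 0.67007676
P = 26.2000 * 0.94176453 * 0.67007676 - 23.6000 * 1.00000000 * 0.37313930 = 7.7275

Answer: Price = 7.7275


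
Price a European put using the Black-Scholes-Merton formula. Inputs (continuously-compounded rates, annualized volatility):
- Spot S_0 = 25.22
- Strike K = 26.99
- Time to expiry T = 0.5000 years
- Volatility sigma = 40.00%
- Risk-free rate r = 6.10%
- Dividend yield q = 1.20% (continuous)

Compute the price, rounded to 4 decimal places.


d1 = (ln(S/K) + (r - q + 0.5*sigma^2) * T) / (sigma * sqrt(T)) = -0.01177013
d2 = d1 - sigma * sqrt(T) = -0.29461285
exp(-rT) = 0.96996043; exp(-qT) = 0.99401796
P = K * exp(-rT) * N(-d2) - S_0 * exp(-qT) * N(-d1)
N(-d1) = 0.50469550; N(-d2) = 0.61585518
P = 26.9900 * 0.96996043 * 0.61585518 - 25.2200 * 0.99401796 * 0.50469550 = 3.4703

Answer: Price = 3.4703


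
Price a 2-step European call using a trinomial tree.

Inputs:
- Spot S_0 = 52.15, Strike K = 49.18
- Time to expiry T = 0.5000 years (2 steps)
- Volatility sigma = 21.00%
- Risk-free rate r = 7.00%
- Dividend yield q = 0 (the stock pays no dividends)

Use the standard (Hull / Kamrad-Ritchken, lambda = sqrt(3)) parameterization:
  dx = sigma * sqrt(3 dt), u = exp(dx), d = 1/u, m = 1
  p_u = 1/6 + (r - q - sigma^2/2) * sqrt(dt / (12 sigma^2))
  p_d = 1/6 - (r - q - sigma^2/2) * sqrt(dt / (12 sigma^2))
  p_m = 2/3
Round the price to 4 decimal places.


Answer: Price = V(0,0) = 5.8589

Derivation:
dt = T/N = 0.250000; dx = sigma*sqrt(3*dt) = 0.181865
u = exp(dx) = 1.199453; d = 1/u = 0.833714
p_u = 0.199624, p_m = 0.666667, p_d = 0.133710
Discount per step: exp(-r*dt) = 0.982652
Stock lattice S(k, j) with j the centered position index:
  k=0: S(0,+0) = 52.1500
  k=1: S(1,-1) = 43.4782; S(1,+0) = 52.1500; S(1,+1) = 62.5515
  k=2: S(2,-2) = 36.2483; S(2,-1) = 43.4782; S(2,+0) = 52.1500; S(2,+1) = 62.5515; S(2,+2) = 75.0275
Terminal payoffs V(N, j) = max(S_T - K, 0):
  V(2,-2) = 0.000000; V(2,-1) = 0.000000; V(2,+0) = 2.970000; V(2,+1) = 13.371456; V(2,+2) = 25.847510
Backward induction: V(k, j) = exp(-r*dt) * [p_u * V(k+1, j+1) + p_m * V(k+1, j) + p_d * V(k+1, j-1)]
  V(1,-1) = exp(-r*dt) * [p_u*2.970000 + p_m*0.000000 + p_d*0.000000] = 0.582597
  V(1,+0) = exp(-r*dt) * [p_u*13.371456 + p_m*2.970000 + p_d*0.000000] = 4.568606
  V(1,+1) = exp(-r*dt) * [p_u*25.847510 + p_m*13.371456 + p_d*2.970000] = 14.220155
  V(0,+0) = exp(-r*dt) * [p_u*14.220155 + p_m*4.568606 + p_d*0.582597] = 5.858884


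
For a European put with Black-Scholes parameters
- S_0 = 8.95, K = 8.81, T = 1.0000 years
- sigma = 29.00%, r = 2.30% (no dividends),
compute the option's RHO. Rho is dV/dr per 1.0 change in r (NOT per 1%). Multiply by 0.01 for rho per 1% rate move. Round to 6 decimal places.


Answer: Rho = -4.343735

Derivation:
d1 = 0.2786761805; d2 = -0.0113238195
phi(d1) = 0.3837481734; exp(-qT) = 1.0000000000; exp(-rT) = 0.9772624838
N(-d2) = 0.5045174538
Rho = -K*T*exp(-rT)*N(-d2) = -8.8100 * 1.0000 * 0.9772624838 * 0.5045174538 = -4.343735


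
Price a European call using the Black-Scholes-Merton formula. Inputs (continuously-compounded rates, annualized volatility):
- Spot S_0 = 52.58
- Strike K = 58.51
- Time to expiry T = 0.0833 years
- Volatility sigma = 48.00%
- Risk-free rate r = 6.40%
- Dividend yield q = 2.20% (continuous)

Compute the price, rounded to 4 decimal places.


Answer: Price = 1.0097

Derivation:
d1 = (ln(S/K) + (r - q + 0.5*sigma^2) * T) / (sigma * sqrt(T)) = -0.67684114
d2 = d1 - sigma * sqrt(T) = -0.81537749
exp(-rT) = 0.99468299; exp(-qT) = 0.99816908
C = S_0 * exp(-qT) * N(d1) - K * exp(-rT) * N(d2)
N(d1) = 0.24925338; N(d2) = 0.20742813
C = 52.5800 * 0.99816908 * 0.24925338 - 58.5100 * 0.99468299 * 0.20742813 = 1.0097


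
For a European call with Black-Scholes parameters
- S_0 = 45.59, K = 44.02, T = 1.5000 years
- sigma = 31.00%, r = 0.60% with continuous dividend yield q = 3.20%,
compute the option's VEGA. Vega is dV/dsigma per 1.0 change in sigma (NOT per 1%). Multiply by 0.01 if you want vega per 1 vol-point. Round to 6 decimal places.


d1 = 0.1794167431; d2 = -0.2002541671
phi(d1) = 0.3925726289; exp(-qT) = 0.9531337871; exp(-rT) = 0.9910403788
Vega = S * exp(-qT) * phi(d1) * sqrt(T) = 45.5900 * 0.9531337871 * 0.3925726289 * 1.2247448714 = 20.892437

Answer: Vega = 20.892437


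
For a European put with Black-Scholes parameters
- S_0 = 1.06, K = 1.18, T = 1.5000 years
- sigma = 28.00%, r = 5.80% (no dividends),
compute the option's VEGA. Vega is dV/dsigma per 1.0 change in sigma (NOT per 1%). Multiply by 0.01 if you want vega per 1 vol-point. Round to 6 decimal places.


d1 = 0.1124271166; d2 = -0.2305014474
phi(d1) = 0.3964289442; exp(-qT) = 1.0000000000; exp(-rT) = 0.9166770956
Vega = S * exp(-qT) * phi(d1) * sqrt(T) = 1.0600 * 1.0000000000 * 0.3964289442 * 1.2247448714 = 0.514656

Answer: Vega = 0.514656


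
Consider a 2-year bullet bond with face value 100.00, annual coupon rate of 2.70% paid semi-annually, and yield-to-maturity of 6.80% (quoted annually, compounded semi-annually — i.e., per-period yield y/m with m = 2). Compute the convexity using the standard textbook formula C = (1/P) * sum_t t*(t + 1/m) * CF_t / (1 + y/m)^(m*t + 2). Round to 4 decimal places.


Answer: Convexity = 4.5477

Derivation:
Coupon per period c = face * coupon_rate / m = 1.350000
Periods per year m = 2; per-period yield y/m = 0.034000
Number of cashflows N = 4
Cashflows (t years, CF_t, discount factor 1/(1+y/m)^(m*t), PV):
  t = 0.5000: CF_t = 1.350000, DF = 0.967118, PV = 1.305609
  t = 1.0000: CF_t = 1.350000, DF = 0.935317, PV = 1.262678
  t = 1.5000: CF_t = 1.350000, DF = 0.904562, PV = 1.221159
  t = 2.0000: CF_t = 101.350000, DF = 0.874818, PV = 88.662832
Price P = sum_t PV_t = 92.452278
Convexity numerator sum_t t*(t + 1/m) * CF_t / (1+y/m)^(m*t + 2):
  t = 0.5000: term = 0.610579
  t = 1.0000: term = 1.771507
  t = 1.5000: term = 3.426513
  t = 2.0000: term = 414.639359
Convexity = (1/P) * sum = 420.447958 / 92.452278 = 4.547730


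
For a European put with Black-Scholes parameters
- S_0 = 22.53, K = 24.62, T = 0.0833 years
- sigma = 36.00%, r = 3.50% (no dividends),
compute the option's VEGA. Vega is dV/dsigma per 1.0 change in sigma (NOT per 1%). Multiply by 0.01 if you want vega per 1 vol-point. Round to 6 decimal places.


d1 = -0.7737851414; d2 = -0.8776874032
phi(d1) = 0.2957294521; exp(-qT) = 1.0000000000; exp(-rT) = 0.9970887459
Vega = S * exp(-qT) * phi(d1) * sqrt(T) = 22.5300 * 1.0000000000 * 0.2957294521 * 0.2886173938 = 1.922996

Answer: Vega = 1.922996


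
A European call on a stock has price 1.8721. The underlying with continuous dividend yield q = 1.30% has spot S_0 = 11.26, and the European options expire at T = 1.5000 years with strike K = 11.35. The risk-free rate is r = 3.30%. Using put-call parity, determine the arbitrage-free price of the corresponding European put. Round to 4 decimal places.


Put-call parity: C - P = S_0 * exp(-qT) - K * exp(-rT).
S_0 * exp(-qT) = 11.2600 * 0.98068890 = 11.04255696
K * exp(-rT) = 11.3500 * 0.95170516 = 10.80185354
P = C - S*exp(-qT) + K*exp(-rT)
P = 1.8721 - 11.04255696 + 10.80185354 = 1.6314

Answer: Put price = 1.6314


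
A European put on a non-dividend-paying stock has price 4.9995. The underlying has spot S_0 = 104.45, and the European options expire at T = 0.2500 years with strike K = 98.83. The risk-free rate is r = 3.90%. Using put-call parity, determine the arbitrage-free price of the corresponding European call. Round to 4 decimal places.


Answer: Call price = 11.5784

Derivation:
Put-call parity: C - P = S_0 * exp(-qT) - K * exp(-rT).
S_0 * exp(-qT) = 104.4500 * 1.00000000 = 104.45000000
K * exp(-rT) = 98.8300 * 0.99029738 = 97.87108978
C = P + S*exp(-qT) - K*exp(-rT)
C = 4.9995 + 104.45000000 - 97.87108978 = 11.5784


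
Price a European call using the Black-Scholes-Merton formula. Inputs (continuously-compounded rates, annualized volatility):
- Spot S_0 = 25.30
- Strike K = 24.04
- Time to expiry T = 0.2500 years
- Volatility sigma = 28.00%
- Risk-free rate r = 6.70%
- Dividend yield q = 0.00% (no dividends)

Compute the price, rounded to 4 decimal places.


d1 = (ln(S/K) + (r - q + 0.5*sigma^2) * T) / (sigma * sqrt(T)) = 0.55453776
d2 = d1 - sigma * sqrt(T) = 0.41453776
exp(-rT) = 0.98338950; exp(-qT) = 1.00000000
C = S_0 * exp(-qT) * N(d1) - K * exp(-rT) * N(d2)
N(d1) = 0.71039456; N(d2) = 0.66075984
C = 25.3000 * 1.00000000 * 0.71039456 - 24.0400 * 0.98338950 * 0.66075984 = 2.3522

Answer: Price = 2.3522


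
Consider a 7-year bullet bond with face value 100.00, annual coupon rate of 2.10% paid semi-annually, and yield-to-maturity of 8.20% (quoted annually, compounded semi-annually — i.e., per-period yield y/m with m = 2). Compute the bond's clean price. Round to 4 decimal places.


Coupon per period c = face * coupon_rate / m = 1.050000
Periods per year m = 2; per-period yield y/m = 0.041000
Number of cashflows N = 14
Cashflows (t years, CF_t, discount factor 1/(1+y/m)^(m*t), PV):
  t = 0.5000: CF_t = 1.050000, DF = 0.960615, PV = 1.008646
  t = 1.0000: CF_t = 1.050000, DF = 0.922781, PV = 0.968920
  t = 1.5000: CF_t = 1.050000, DF = 0.886437, PV = 0.930759
  t = 2.0000: CF_t = 1.050000, DF = 0.851524, PV = 0.894101
  t = 2.5000: CF_t = 1.050000, DF = 0.817987, PV = 0.858886
  t = 3.0000: CF_t = 1.050000, DF = 0.785770, PV = 0.825059
  t = 3.5000: CF_t = 1.050000, DF = 0.754823, PV = 0.792564
  t = 4.0000: CF_t = 1.050000, DF = 0.725094, PV = 0.761348
  t = 4.5000: CF_t = 1.050000, DF = 0.696536, PV = 0.731363
  t = 5.0000: CF_t = 1.050000, DF = 0.669103, PV = 0.702558
  t = 5.5000: CF_t = 1.050000, DF = 0.642750, PV = 0.674887
  t = 6.0000: CF_t = 1.050000, DF = 0.617435, PV = 0.648307
  t = 6.5000: CF_t = 1.050000, DF = 0.593117, PV = 0.622773
  t = 7.0000: CF_t = 101.050000, DF = 0.569757, PV = 57.573960
Price P = sum_t PV_t = 67.994130

Answer: Price = 67.9941


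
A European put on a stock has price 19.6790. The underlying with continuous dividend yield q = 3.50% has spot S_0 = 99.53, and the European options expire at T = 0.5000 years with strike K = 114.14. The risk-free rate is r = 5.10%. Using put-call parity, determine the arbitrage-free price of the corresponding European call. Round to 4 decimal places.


Answer: Call price = 6.2162

Derivation:
Put-call parity: C - P = S_0 * exp(-qT) - K * exp(-rT).
S_0 * exp(-qT) = 99.5300 * 0.98265224 = 97.80337702
K * exp(-rT) = 114.1400 * 0.97482238 = 111.26622634
C = P + S*exp(-qT) - K*exp(-rT)
C = 19.6790 + 97.80337702 - 111.26622634 = 6.2162


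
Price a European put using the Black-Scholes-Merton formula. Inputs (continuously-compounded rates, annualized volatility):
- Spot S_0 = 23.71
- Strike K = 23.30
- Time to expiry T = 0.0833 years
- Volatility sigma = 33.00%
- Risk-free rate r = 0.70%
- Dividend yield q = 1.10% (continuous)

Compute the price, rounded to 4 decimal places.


Answer: Price = 0.7055

Derivation:
d1 = (ln(S/K) + (r - q + 0.5*sigma^2) * T) / (sigma * sqrt(T)) = 0.22726979
d2 = d1 - sigma * sqrt(T) = 0.13202605
exp(-rT) = 0.99941707; exp(-qT) = 0.99908412
P = K * exp(-rT) * N(-d2) - S_0 * exp(-qT) * N(-d1)
N(-d1) = 0.41010698; N(-d2) = 0.44748184
P = 23.3000 * 0.99941707 * 0.44748184 - 23.7100 * 0.99908412 * 0.41010698 = 0.7055


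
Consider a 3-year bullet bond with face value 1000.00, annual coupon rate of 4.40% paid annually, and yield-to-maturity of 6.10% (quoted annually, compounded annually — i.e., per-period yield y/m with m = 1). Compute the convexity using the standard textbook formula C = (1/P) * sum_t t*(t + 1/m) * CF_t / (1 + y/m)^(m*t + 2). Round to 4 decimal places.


Answer: Convexity = 10.0557

Derivation:
Coupon per period c = face * coupon_rate / m = 44.000000
Periods per year m = 1; per-period yield y/m = 0.061000
Number of cashflows N = 3
Cashflows (t years, CF_t, discount factor 1/(1+y/m)^(m*t), PV):
  t = 1.0000: CF_t = 44.000000, DF = 0.942507, PV = 41.470311
  t = 2.0000: CF_t = 44.000000, DF = 0.888320, PV = 39.086061
  t = 3.0000: CF_t = 1044.000000, DF = 0.837247, PV = 874.086368
Price P = sum_t PV_t = 954.642740
Convexity numerator sum_t t*(t + 1/m) * CF_t / (1+y/m)^(m*t + 2):
  t = 1.0000: term = 73.677778
  t = 2.0000: term = 208.325480
  t = 3.0000: term = 9317.616364
Convexity = (1/P) * sum = 9599.619623 / 954.642740 = 10.055720


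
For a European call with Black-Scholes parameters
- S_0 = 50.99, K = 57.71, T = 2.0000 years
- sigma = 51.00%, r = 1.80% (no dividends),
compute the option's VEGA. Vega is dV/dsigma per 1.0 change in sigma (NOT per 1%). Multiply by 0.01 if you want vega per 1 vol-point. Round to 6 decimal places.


d1 = 0.2388898788; d2 = -0.4823590380
phi(d1) = 0.3877196623; exp(-qT) = 1.0000000000; exp(-rT) = 0.9646402935
Vega = S * exp(-qT) * phi(d1) * sqrt(T) = 50.9900 * 1.0000000000 * 0.3877196623 * 1.4142135624 = 27.958755

Answer: Vega = 27.958755


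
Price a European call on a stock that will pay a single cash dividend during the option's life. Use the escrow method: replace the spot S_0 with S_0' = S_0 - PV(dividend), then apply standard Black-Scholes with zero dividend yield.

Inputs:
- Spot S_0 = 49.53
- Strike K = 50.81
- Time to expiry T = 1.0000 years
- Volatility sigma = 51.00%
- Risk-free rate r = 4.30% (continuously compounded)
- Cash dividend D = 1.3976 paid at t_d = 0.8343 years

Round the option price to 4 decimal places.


PV(D) = D * exp(-r * t_d) = 1.3976 * 0.96476098 = 1.34834994
S_0' = S_0 - PV(D) = 49.5300 - 1.34834994 = 48.18165006
d1 = (ln(S_0'/K) + (r + sigma^2/2)*T) / (sigma*sqrt(T)) = 0.23516678
d2 = d1 - sigma*sqrt(T) = -0.27483322
exp(-rT) = 0.95791139
N(d1) = 0.59296036; N(d2) = 0.39172219
C = S_0' * N(d1) - K * exp(-rT) * N(d2) = 48.18165006 * 0.59296036 - 50.8100 * 0.95791139 * 0.39172219 = 9.5041

Answer: Price = 9.5041


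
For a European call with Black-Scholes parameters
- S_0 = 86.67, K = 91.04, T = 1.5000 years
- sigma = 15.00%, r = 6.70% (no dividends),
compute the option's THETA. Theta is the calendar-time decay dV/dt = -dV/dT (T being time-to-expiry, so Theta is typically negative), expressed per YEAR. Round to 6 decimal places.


d1 = 0.3711457755; d2 = 0.1874340448
phi(d1) = 0.3723901714; exp(-qT) = 1.0000000000; exp(-rT) = 0.9043851124
Theta = -S*exp(-qT)*phi(d1)*sigma/(2*sqrt(T)) - r*K*exp(-rT)*N(d2) + q*S*exp(-qT)*N(d1)
N(d1) = 0.6447355210; N(d2) = 0.5743398342; sqrt(T) = 1.2247448714
Term 1 = -86.6700 * 1.0000000000 * 0.3723901714 * 0.1500 / (2 * 1.2247448714) = -1.9764354750
Term 2 = -0.0670 * 91.0400 * 0.9043851124 * 0.5743398342 = -3.1683225968
Term 3 = 0 (no dividend yield, q = 0)
Theta = -1.9764354750 + (-3.1683225968) + (0.0000000000) = -5.144758

Answer: Theta = -5.144758
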